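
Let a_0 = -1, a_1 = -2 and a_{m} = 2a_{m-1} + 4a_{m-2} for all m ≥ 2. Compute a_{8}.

The ordinary generating function has denominator 1 - 2y - 4y^2.
Iterating the recurrence: a_0,…,a_{8} = -1, -2, -8, -24, -80, -256, -832, -2688, -8704.

-8704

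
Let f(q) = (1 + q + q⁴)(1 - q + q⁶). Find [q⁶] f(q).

(1 + q + q⁴) has coefficients 1,1,0,0,1 for degrees 0…4.
(1 - q + q⁶) has coefficients 1,-1,0,0,0,0,1 for degrees 0…6.
[q⁶] = 1·1 + 1·0 + 1·0 = 1.

1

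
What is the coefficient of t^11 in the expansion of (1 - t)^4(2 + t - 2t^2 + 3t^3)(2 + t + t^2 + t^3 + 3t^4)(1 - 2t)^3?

1579

(1 - t)^4 has coefficients 1,-4,6,-4,1 for degrees 0…4.
(2 + t - 2t^2 + 3t^3) has coefficients 2,1,-2,3,0,0,0,0,0,0,0,0 for degrees 0…11.
Multiplying by (2 + t + t^2 + t^3 + 3t^4) gives running coefficients 4,4,-1,7,8,4,-3,9,0,0,0,0 for degrees 0…11.
Finally multiplying by (1 - 2t)^3, the product of all factors after the first has coefficients 4,-20,23,29,-78,48,13,11,-122,132,-72,0 for degrees 0…11.
[t^11] = 1·0 − 4·(-72) + 6·132 − 4·(-122) + 1·11 = 1579.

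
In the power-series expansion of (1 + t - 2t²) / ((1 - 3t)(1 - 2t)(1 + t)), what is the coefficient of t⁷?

5297

Partial fractions give a closed form: a_n = (5/2)·3^n + (-4/3)·2^n + (-1/6)·(-1)^n.
At n = 7: a_7 = 5297.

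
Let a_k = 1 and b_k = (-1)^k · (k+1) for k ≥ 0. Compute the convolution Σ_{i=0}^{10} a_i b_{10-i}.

6

Write out a_i and b_{10-i} for i = 0,…,10 and sum the products.
Σ = 1·11 + 1·(-10) + 1·9 + 1·(-8) + 1·7 + 1·(-6) + 1·5 + 1·(-4) + 1·3 + 1·(-2) + 1·1 = 6.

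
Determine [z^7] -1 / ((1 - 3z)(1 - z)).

-3280

Partial fractions give a closed form: a_n = (-3/2)·3^n + (1/2)·1^n.
At n = 7: a_7 = -3280.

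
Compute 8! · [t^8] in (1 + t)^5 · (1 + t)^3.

40320

The EGF product rule gives c_8 = Σ_{k_1+k_2=8} C(8; k_1,k_2) · ∏ g_i(k_i), where (1+t)^5 gives the falling factorial (5)_k; (1+t)^3 gives the falling factorial (3)_k.
g_1(k) for k = 0…8: 1, 5, 20, 60, 120, 120, 0, 0, 0.
g_2(k) for k = 0…8: 1, 3, 6, 6, 0, 0, 0, 0, 0.
c_8 = Σ_k C(8,k)·g_1(k)·g_2(8−k) = 56·120·6 = 40320.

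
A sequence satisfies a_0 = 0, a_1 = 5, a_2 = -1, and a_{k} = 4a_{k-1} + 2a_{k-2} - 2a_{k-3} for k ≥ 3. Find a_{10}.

93968

The ordinary generating function has denominator 1 - 4x - 2x^2 + 2x^3.
Iterating the recurrence: a_0,…,a_{10} = 0, 5, -1, 6, 12, 62, 260, 1140, 4956, 21584, 93968.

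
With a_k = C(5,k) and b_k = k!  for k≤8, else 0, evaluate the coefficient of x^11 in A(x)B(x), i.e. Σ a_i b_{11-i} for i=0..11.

429120

This is [x^11] in the product of the two ordinary generating functions.
Σ = 1·0 + 5·0 + 10·0 + 10·40320 + 5·5040 + 1·720 + 0·120 + 0·24 + 0·6 + 0·2 + 0·1 + 0·1 = 429120.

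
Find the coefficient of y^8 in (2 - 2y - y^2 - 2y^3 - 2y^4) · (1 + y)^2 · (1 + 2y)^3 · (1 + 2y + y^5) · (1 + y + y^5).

-701

(2 - 2y - y^2 - 2y^3 - 2y^4) has coefficients 2,-2,-1,-2,-2 for degrees 0…4.
(1 + y)^2 has coefficients 1,2,1,0,0,0,0,0,0 for degrees 0…8.
Multiplying by (1 + 2y)^3 gives running coefficients 1,8,25,38,28,8,0,0,0 for degrees 0…8.
Multiplying by (1 + 2y + y^5) gives running coefficients 1,10,41,88,104,65,24,25,38 for degrees 0…8.
Finally multiplying by (1 + y + y^5), the product of all factors after the first has coefficients 1,11,51,129,192,170,99,90,151 for degrees 0…8.
[y^8] = 2·151 − 2·90 − 1·99 − 2·170 − 2·192 = -701.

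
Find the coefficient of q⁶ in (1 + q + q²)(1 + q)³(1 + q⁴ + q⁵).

(1 + q + q²) has coefficients 1,1,1 for degrees 0…2.
(1 + q)³ has coefficients 1,3,3,1,0,0,0 for degrees 0…6.
Finally multiplying by (1 + q⁴ + q⁵), the product of all factors after the first has coefficients 1,3,3,1,1,4,6 for degrees 0…6.
[q⁶] = 1·6 + 1·4 + 1·1 = 11.

11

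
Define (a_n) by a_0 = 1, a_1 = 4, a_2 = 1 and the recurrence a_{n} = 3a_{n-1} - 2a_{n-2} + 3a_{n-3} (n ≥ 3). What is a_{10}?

2038

The ordinary generating function has denominator 1 - 3z + 2z^2 - 3z^3.
Iterating the recurrence: a_0,…,a_{10} = 1, 4, 1, -2, 4, 19, 43, 103, 280, 763, 2038.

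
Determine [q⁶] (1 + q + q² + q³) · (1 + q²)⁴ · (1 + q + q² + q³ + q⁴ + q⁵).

41

(1 + q + q² + q³) has coefficients 1,1,1,1 for degrees 0…3.
(1 + q²)⁴ has coefficients 1,0,4,0,6,0,4 for degrees 0…6.
Finally multiplying by (1 + q + q² + q³ + q⁴ + q⁵), the product of all factors after the first has coefficients 1,1,5,5,11,11,14 for degrees 0…6.
[q⁶] = 1·14 + 1·11 + 1·11 + 1·5 = 41.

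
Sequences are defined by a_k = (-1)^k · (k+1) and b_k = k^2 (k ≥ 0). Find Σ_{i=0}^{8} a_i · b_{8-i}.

20

Write out a_i and b_{8-i} for i = 0,…,8 and sum the products.
Σ = 1·64 − 2·49 + 3·36 − 4·25 + 5·16 − 6·9 + 7·4 − 8·1 + 9·0 = 20.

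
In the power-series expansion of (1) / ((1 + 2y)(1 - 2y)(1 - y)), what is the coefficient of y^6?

Partial fractions give a closed form: a_n = (1/3)·(-2)^n + (1)·2^n + (-1/3)·1^n.
At n = 6: a_6 = 85.

85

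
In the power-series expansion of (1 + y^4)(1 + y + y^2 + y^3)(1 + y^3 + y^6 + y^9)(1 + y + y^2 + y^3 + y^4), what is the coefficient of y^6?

10

(1 + y^4) has coefficients 1,0,0,0,1 for degrees 0…4.
(1 + y + y^2 + y^3) has coefficients 1,1,1,1,0,0,0 for degrees 0…6.
Multiplying by (1 + y^3 + y^6 + y^9) gives running coefficients 1,1,1,2,1,1,2 for degrees 0…6.
Finally multiplying by (1 + y + y^2 + y^3 + y^4), the product of all factors after the first has coefficients 1,2,3,5,6,6,7 for degrees 0…6.
[y^6] = 1·7 + 1·3 = 10.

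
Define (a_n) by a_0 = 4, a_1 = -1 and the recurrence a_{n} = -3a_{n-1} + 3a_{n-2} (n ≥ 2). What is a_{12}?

8016084

The ordinary generating function has denominator 1 + 3y - 3y^2.
Iterating the recurrence: a_0,…,a_{12} = 4, -1, 15, -48, 189, -711, 2700, -10233, 38799, -147096, 557685, -2114343, 8016084.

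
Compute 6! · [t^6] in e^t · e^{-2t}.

1

The EGF product rule gives c_6 = Σ_{k_1+k_2=6} C(6; k_1,k_2) · ∏ g_i(k_i), where e^t gives (1)^k; e^{-2t} gives (-2)^k.
g_1(k) for k = 0…6: 1, 1, 1, 1, 1, 1, 1.
g_2(k) for k = 0…6: 1, -2, 4, -8, 16, -32, 64.
c_6 = Σ_k C(6,k)·g_1(k)·g_2(6−k) = 1·1·64 + 6·1·(-32) + 15·1·16 + 20·1·(-8) + 15·1·4 + 6·1·(-2) + 1·1·1 = 64 − 192 + 240 − 160 + 60 − 12 + 1 = 1.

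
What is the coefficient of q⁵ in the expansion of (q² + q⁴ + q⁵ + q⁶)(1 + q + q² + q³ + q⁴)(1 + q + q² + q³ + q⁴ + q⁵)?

(q² + q⁴ + q⁵ + q⁶) has coefficients 0,0,1,0,1,1 for degrees 0…5.
(1 + q + q² + q³ + q⁴) has coefficients 1,1,1,1,1,0 for degrees 0…5.
Finally multiplying by (1 + q + q² + q³ + q⁴ + q⁵), the product of all factors after the first has coefficients 1,2,3,4,5,5 for degrees 0…5.
[q⁵] = 1·4 + 1·2 + 1·1 = 7.

7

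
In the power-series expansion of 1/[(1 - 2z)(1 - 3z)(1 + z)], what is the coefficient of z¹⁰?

The denominator gives the recurrence a_n = 4a_(n−1) − a_(n−2) − 6a_(n−3) for n ≥ 3; the numerator fixes a_0 = 1, a_1 = 4, a_2 = 15.
Iterating: 1, 4, 15, 50, 161, 504, 1555, 4750, 14421, 43604, 131495, so a_10 = 131495.

131495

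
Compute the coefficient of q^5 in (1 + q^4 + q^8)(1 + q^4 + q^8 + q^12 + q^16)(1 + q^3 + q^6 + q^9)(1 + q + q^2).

(1 + q^4 + q^8) has coefficients 1,0,0,0,1,0 for degrees 0…5.
(1 + q^4 + q^8 + q^12 + q^16) has coefficients 1,0,0,0,1,0 for degrees 0…5.
Multiplying by (1 + q^3 + q^6 + q^9) gives running coefficients 1,0,0,1,1,0 for degrees 0…5.
Finally multiplying by (1 + q + q^2), the product of all factors after the first has coefficients 1,1,1,1,2,2 for degrees 0…5.
[q^5] = 1·2 + 1·1 = 3.

3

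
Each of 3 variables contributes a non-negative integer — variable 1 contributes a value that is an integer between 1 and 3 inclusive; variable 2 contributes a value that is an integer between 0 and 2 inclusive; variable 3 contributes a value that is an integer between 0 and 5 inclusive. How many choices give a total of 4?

The generating function for the choices is (t + t^2 + t^3)·(1 + t + t^2)·(1 + t + t^2 + t^3 + t^4 + t^5); the count is [t^4].
(t + t^2 + t^3) has coefficients 0,1,1,1 for degrees 0…3.
(1 + t + t^2) has coefficients 1,1,1,0,0 for degrees 0…4.
Finally multiplying by (1 + t + t^2 + t^3 + t^4 + t^5), the product of all factors after the first has coefficients 1,2,3,3,3 for degrees 0…4.
[t^4] = 1·3 + 1·3 + 1·2 = 8.

8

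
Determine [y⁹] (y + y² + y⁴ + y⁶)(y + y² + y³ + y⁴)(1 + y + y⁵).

5

(y + y² + y⁴ + y⁶) has coefficients 0,1,1,0,1,0,1 for degrees 0…6.
(y + y² + y³ + y⁴) has coefficients 0,1,1,1,1,0,0,0,0,0 for degrees 0…9.
Finally multiplying by (1 + y + y⁵), the product of all factors after the first has coefficients 0,1,2,2,2,1,1,1,1,1 for degrees 0…9.
[y⁹] = 1·1 + 1·1 + 1·1 + 1·2 = 5.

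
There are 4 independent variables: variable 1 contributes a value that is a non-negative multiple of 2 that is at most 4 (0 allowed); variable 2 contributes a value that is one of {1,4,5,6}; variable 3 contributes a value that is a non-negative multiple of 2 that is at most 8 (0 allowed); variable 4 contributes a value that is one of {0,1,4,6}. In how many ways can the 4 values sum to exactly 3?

2

The generating function for the choices is (1 + y^2 + y^4)·(y + y^4 + y^5 + y^6)·(1 + y^2 + y^4 + y^6 + y^8)·(1 + y + y^4 + y^6); the count is [y^3].
(1 + y^2 + y^4) has coefficients 1,0,1,0 for degrees 0…3.
(y + y^4 + y^5 + y^6) has coefficients 0,1,0,0 for degrees 0…3.
Multiplying by (1 + y^2 + y^4 + y^6 + y^8) gives running coefficients 0,1,0,1 for degrees 0…3.
Finally multiplying by (1 + y + y^4 + y^6), the product of all factors after the first has coefficients 0,1,1,1 for degrees 0…3.
[y^3] = 1·1 + 1·1 = 2.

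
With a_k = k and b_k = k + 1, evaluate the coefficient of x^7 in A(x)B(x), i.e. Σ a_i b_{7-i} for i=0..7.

84

This is [x^7] in the product of the two ordinary generating functions.
Σ = 0·8 + 1·7 + 2·6 + 3·5 + 4·4 + 5·3 + 6·2 + 7·1 = 84.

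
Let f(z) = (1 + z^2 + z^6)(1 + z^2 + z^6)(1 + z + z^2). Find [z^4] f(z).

(1 + z^2 + z^6) has coefficients 1,0,1,0,0 for degrees 0…4.
(1 + z^2 + z^6) has coefficients 1,0,1,0,0 for degrees 0…4.
Finally multiplying by (1 + z + z^2), the product of all factors after the first has coefficients 1,1,2,1,1 for degrees 0…4.
[z^4] = 1·1 + 1·2 = 3.

3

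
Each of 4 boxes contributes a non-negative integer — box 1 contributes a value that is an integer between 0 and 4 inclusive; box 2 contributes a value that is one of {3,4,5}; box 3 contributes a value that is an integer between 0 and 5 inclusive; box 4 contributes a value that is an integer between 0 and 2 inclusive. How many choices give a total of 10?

40

The generating function for the choices is (1 + x + x^2 + x^3 + x^4)·(x^3 + x^4 + x^5)·(1 + x + x^2 + x^3 + x^4 + x^5)·(1 + x + x^2); the count is [x^10].
(1 + x + x^2 + x^3 + x^4) has coefficients 1,1,1,1,1 for degrees 0…4.
(x^3 + x^4 + x^5) has coefficients 0,0,0,1,1,1,0,0,0,0,0 for degrees 0…10.
Multiplying by (1 + x + x^2 + x^3 + x^4 + x^5) gives running coefficients 0,0,0,1,2,3,3,3,3,2,1 for degrees 0…10.
Finally multiplying by (1 + x + x^2), the product of all factors after the first has coefficients 0,0,0,1,3,6,8,9,9,8,6 for degrees 0…10.
[x^10] = 1·6 + 1·8 + 1·9 + 1·9 + 1·8 = 40.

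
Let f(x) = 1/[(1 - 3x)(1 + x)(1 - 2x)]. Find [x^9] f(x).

Partial fractions give a closed form: a_n = (9/4)·3^n + (1/12)·(-1)^n + (-4/3)·2^n.
At n = 9: a_9 = 43604.

43604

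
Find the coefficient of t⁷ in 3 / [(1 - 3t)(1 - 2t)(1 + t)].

14250

Partial fractions give a closed form: a_n = (27/4)·3^n + (-4)·2^n + (1/4)·(-1)^n.
At n = 7: a_7 = 14250.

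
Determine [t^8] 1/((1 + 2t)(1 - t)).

171

Partial fractions give a closed form: a_n = (2/3)·(-2)^n + (1/3)·1^n.
At n = 8: a_8 = 171.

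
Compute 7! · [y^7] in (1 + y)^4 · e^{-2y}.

320

The EGF product rule gives c_7 = Σ_{k_1+k_2=7} C(7; k_1,k_2) · ∏ g_i(k_i), where (1+y)^4 gives the falling factorial (4)_k; e^{-2y} gives (-2)^k.
g_1(k) for k = 0…7: 1, 4, 12, 24, 24, 0, 0, 0.
g_2(k) for k = 0…7: 1, -2, 4, -8, 16, -32, 64, -128.
c_7 = Σ_k C(7,k)·g_1(k)·g_2(7−k) = 1·1·(-128) + 7·4·64 + 21·12·(-32) + 35·24·16 + 35·24·(-8) = −128 + 1792 − 8064 + 13440 − 6720 = 320.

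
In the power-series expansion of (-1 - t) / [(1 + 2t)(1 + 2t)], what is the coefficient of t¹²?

-28672

The denominator gives the recurrence a_n = −4a_(n−1) − 4a_(n−2) for n ≥ 3; the numerator fixes a_0 = -1, a_1 = 3, a_2 = -8.
Iterating: -1, 3, -8, 20, -48, 112, -256, 576, -1280, 2816, -6144, 13312, -28672, so a_12 = -28672.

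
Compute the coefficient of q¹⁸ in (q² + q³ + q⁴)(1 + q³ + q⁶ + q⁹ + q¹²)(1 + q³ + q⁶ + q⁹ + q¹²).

(q² + q³ + q⁴) has coefficients 0,0,1,1,1 for degrees 0…4.
(1 + q³ + q⁶ + q⁹ + q¹²) has coefficients 1,0,0,1,0,0,1,0,0,1,0,0,1,0,0,0,0,0,0 for degrees 0…18.
Finally multiplying by (1 + q³ + q⁶ + q⁹ + q¹²), the product of all factors after the first has coefficients 1,0,0,2,0,0,3,0,0,4,0,0,5,0,0,4,0,0,3 for degrees 0…18.
[q¹⁸] = 1·0 + 1·4 + 1·0 = 4.

4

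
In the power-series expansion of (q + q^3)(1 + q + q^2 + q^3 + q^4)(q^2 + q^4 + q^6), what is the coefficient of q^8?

4

(q + q^3) has coefficients 0,1,0,1 for degrees 0…3.
(1 + q + q^2 + q^3 + q^4) has coefficients 1,1,1,1,1,0,0,0,0 for degrees 0…8.
Finally multiplying by (q^2 + q^4 + q^6), the product of all factors after the first has coefficients 0,0,1,1,2,2,3,2,2 for degrees 0…8.
[q^8] = 1·2 + 1·2 = 4.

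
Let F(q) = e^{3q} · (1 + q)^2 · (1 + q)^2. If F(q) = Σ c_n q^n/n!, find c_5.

The EGF product rule gives c_5 = Σ_{k_1+k_2+k_3=5} C(5; k_1,k_2,k_3) · ∏ g_i(k_i), where e^{3q} gives (3)^k; (1+q)^2 gives the falling factorial (2)_k; (1+q)^2 gives the falling factorial (2)_k.
g_1(k) for k = 0…5: 1, 3, 9, 27, 81, 243.
g_2(k) for k = 0…5: 1, 2, 2, 0, 0, 0.
g_3(k) for k = 0…5: 1, 2, 2, 0, 0, 0.
First combine the last two factors: h(k) = Σ_j C(k,j)·g_2(j)·g_3(k−j) for k = 0…5: 1, 4, 12, 24, 24, 0.
c_5 = Σ_k C(5,k)·g_1(k)·h(5−k) = 5·3·24 + 10·9·24 + 10·27·12 + 5·81·4 + 1·243·1 = 360 + 2160 + 3240 + 1620 + 243 = 7623.

7623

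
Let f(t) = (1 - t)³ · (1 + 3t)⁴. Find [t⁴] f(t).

(1 - t)³ has coefficients 1,-3,3,-1 for degrees 0…3.
(1 + 3t)⁴ has coefficients 1,12,54,108,81 for degrees 0…4.
[t⁴] = 1·81 − 3·108 + 3·54 − 1·12 = -93.

-93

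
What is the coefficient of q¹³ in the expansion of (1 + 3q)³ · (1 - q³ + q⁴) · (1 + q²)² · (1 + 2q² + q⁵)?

46

(1 + 3q)³ has coefficients 1,9,27,27 for degrees 0…3.
(1 - q³ + q⁴) has coefficients 1,0,0,-1,1,0,0,0,0,0,0,0,0,0 for degrees 0…13.
Multiplying by (1 + q²)² gives running coefficients 1,0,2,-1,2,-2,2,-1,1,0,0,0,0,0 for degrees 0…13.
Finally multiplying by (1 + 2q² + q⁵), the product of all factors after the first has coefficients 1,0,4,-1,6,-3,6,-3,4,0,0,2,-1,1 for degrees 0…13.
[q¹³] = 1·1 + 9·(-1) + 27·2 + 27·0 = 46.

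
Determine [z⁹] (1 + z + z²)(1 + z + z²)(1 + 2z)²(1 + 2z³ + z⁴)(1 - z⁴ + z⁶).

-4

(1 + z + z²) has coefficients 1,1,1 for degrees 0…2.
(1 + z + z²) has coefficients 1,1,1,0,0,0,0,0,0,0 for degrees 0…9.
Multiplying by (1 + 2z)² gives running coefficients 1,5,9,8,4,0,0,0,0,0 for degrees 0…9.
Multiplying by (1 + 2z³ + z⁴) gives running coefficients 1,5,9,10,15,23,25,16,4,0 for degrees 0…9.
Finally multiplying by (1 - z⁴ + z⁶), the product of all factors after the first has coefficients 1,5,9,10,14,18,17,11,-2,-13 for degrees 0…9.
[z⁹] = 1·(-13) + 1·(-2) + 1·11 = -4.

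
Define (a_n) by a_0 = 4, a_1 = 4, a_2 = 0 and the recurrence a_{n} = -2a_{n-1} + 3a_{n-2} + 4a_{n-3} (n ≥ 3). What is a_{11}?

The ordinary generating function has denominator 1 + 2y - 3y^2 - 4y^3.
Iterating the recurrence: a_0,…,a_{11} = 4, 4, 0, 28, -40, 164, -336, 1004, -2360, 6388, -15840, 41404.

41404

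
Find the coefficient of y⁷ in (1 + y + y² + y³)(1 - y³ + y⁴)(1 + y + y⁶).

(1 + y + y² + y³) has coefficients 1,1,1,1 for degrees 0…3.
(1 - y³ + y⁴) has coefficients 1,0,0,-1,1,0,0,0 for degrees 0…7.
Finally multiplying by (1 + y + y⁶), the product of all factors after the first has coefficients 1,1,0,-1,0,1,1,0 for degrees 0…7.
[y⁷] = 1·0 + 1·1 + 1·1 + 1·0 = 2.

2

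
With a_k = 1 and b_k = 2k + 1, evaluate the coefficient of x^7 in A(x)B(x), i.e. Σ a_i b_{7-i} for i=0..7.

64

This is [x^7] in the product of the two ordinary generating functions.
Σ = 1·15 + 1·13 + 1·11 + 1·9 + 1·7 + 1·5 + 1·3 + 1·1 = 64.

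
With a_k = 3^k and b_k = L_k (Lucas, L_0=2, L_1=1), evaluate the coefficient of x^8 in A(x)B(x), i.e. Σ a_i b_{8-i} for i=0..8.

The convolution is the x^8 coefficient of A(x)B(x).
Σ = 1·47 + 3·29 + 9·18 + 27·11 + 81·7 + 243·4 + 729·3 + 2187·1 + 6561·2 = 19628.

19628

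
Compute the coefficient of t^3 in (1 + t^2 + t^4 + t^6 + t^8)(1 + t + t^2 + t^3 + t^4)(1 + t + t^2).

5

(1 + t^2 + t^4 + t^6 + t^8) has coefficients 1,0,1,0 for degrees 0…3.
(1 + t + t^2 + t^3 + t^4) has coefficients 1,1,1,1 for degrees 0…3.
Finally multiplying by (1 + t + t^2), the product of all factors after the first has coefficients 1,2,3,3 for degrees 0…3.
[t^3] = 1·3 + 1·2 = 5.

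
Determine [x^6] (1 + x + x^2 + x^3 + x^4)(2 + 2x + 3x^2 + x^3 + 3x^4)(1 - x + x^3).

(1 + x + x^2 + x^3 + x^4) has coefficients 1,1,1,1,1 for degrees 0…4.
(2 + 2x + 3x^2 + x^3 + 3x^4) has coefficients 2,2,3,1,3,0,0 for degrees 0…6.
Finally multiplying by (1 - x + x^3), the product of all factors after the first has coefficients 2,0,1,0,4,0,1 for degrees 0…6.
[x^6] = 1·1 + 1·0 + 1·4 + 1·0 + 1·1 = 6.

6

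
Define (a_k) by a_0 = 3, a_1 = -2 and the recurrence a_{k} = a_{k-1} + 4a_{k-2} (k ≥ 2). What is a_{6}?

The ordinary generating function has denominator 1 - x - 4x^2.
Iterating the recurrence: a_0,…,a_{6} = 3, -2, 10, 2, 42, 50, 218.

218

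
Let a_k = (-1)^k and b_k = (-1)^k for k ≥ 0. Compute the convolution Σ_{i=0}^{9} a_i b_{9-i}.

The convolution is the x^9 coefficient of A(x)B(x).
Σ = 1·(-1) − 1·1 + 1·(-1) − 1·1 + 1·(-1) − 1·1 + 1·(-1) − 1·1 + 1·(-1) − 1·1 = -10.

-10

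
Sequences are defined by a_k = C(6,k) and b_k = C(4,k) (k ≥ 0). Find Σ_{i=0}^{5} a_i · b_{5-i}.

The convolution is the x^5 coefficient of A(x)B(x).
Σ = 1·0 + 6·1 + 15·4 + 20·6 + 15·4 + 6·1 = 252.

252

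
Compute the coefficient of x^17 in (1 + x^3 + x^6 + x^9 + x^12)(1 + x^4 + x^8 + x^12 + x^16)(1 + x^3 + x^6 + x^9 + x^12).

(1 + x^3 + x^6 + x^9 + x^12) has coefficients 1,0,0,1,0,0,1,0,0,1,0,0,1 for degrees 0…12.
(1 + x^4 + x^8 + x^12 + x^16) has coefficients 1,0,0,0,1,0,0,0,1,0,0,0,1,0,0,0,1,0 for degrees 0…17.
Finally multiplying by (1 + x^3 + x^6 + x^9 + x^12), the product of all factors after the first has coefficients 1,0,0,1,1,0,1,1,1,1,1,1,2,1,1,1,2,1 for degrees 0…17.
[x^17] = 1·1 + 1·1 + 1·1 + 1·1 + 1·0 = 4.

4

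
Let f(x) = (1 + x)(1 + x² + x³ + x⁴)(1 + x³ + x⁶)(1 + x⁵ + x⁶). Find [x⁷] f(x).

5

(1 + x) has coefficients 1,1 for degrees 0…1.
(1 + x² + x³ + x⁴) has coefficients 1,0,1,1,1,0,0,0 for degrees 0…7.
Multiplying by (1 + x³ + x⁶) gives running coefficients 1,0,1,2,1,1,2,1 for degrees 0…7.
Finally multiplying by (1 + x⁵ + x⁶), the product of all factors after the first has coefficients 1,0,1,2,1,2,3,2 for degrees 0…7.
[x⁷] = 1·2 + 1·3 = 5.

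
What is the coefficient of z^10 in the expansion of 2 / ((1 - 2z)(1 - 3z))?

Partial fractions give a closed form: a_n = (-4)·2^n + (6)·3^n.
At n = 10: a_10 = 350198.

350198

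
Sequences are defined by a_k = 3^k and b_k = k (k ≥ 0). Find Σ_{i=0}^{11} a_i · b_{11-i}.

Write out a_i and b_{11-i} for i = 0,…,11 and sum the products.
Σ = 1·11 + 3·10 + 9·9 + 27·8 + 81·7 + 243·6 + 729·5 + 2187·4 + 6561·3 + 19683·2 + 59049·1 + 177147·0 = 132854.

132854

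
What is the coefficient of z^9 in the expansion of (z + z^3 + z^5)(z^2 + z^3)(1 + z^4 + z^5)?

2

(z + z^3 + z^5) has coefficients 0,1,0,1,0,1 for degrees 0…5.
(z^2 + z^3) has coefficients 0,0,1,1,0,0,0,0,0,0 for degrees 0…9.
Finally multiplying by (1 + z^4 + z^5), the product of all factors after the first has coefficients 0,0,1,1,0,0,1,2,1,0 for degrees 0…9.
[z^9] = 1·1 + 1·1 + 1·0 = 2.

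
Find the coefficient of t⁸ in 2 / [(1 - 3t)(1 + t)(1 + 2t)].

6314

The denominator gives the recurrence a_n = 7a_(n−2) + 6a_(n−3) for n ≥ 3; the numerator fixes a_0 = 2, a_1 = 0, a_2 = 14.
Iterating: 2, 0, 14, 12, 98, 168, 758, 1764, 6314, so a_8 = 6314.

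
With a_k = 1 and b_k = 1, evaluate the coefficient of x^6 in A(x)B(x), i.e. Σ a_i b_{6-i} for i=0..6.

7

The convolution is the t^6 coefficient of A(t)B(t).
Σ = 1·1 + 1·1 + 1·1 + 1·1 + 1·1 + 1·1 + 1·1 = 7.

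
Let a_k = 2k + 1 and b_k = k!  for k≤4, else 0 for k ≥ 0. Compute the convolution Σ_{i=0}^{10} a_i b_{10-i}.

476

This is [x^10] in the product of the two ordinary generating functions.
Σ = 1·0 + 3·0 + 5·0 + 7·0 + 9·0 + 11·0 + 13·24 + 15·6 + 17·2 + 19·1 + 21·1 = 476.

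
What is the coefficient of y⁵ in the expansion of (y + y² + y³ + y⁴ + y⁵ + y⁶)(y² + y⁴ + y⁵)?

(y + y² + y³ + y⁴ + y⁵ + y⁶) has coefficients 0,1,1,1,1,1 for degrees 0…5.
(y² + y⁴ + y⁵) has coefficients 0,0,1,0,1,1 for degrees 0…5.
[y⁵] = 1·1 + 1·0 + 1·1 + 1·0 + 1·0 = 2.

2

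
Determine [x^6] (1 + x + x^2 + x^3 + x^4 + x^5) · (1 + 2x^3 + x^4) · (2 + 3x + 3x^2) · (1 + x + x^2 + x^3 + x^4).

(1 + x + x^2 + x^3 + x^4 + x^5) has coefficients 1,1,1,1,1,1 for degrees 0…5.
(1 + 2x^3 + x^4) has coefficients 1,0,0,2,1,0,0 for degrees 0…6.
Multiplying by (2 + 3x + 3x^2) gives running coefficients 2,3,3,4,8,9,3 for degrees 0…6.
Finally multiplying by (1 + x + x^2 + x^3 + x^4), the product of all factors after the first has coefficients 2,5,8,12,20,27,27 for degrees 0…6.
[x^6] = 1·27 + 1·27 + 1·20 + 1·12 + 1·8 + 1·5 = 99.

99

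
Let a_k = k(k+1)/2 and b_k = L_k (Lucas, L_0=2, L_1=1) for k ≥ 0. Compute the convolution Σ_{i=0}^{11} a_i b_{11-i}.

The convolution is the x^11 coefficient of A(x)B(x).
Σ = 0·199 + 1·123 + 3·76 + 6·47 + 10·29 + 15·18 + 21·11 + 28·7 + 36·4 + 45·3 + 55·1 + 66·2 = 2086.

2086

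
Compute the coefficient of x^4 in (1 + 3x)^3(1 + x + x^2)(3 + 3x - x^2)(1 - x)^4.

-135

(1 + 3x)^3 has coefficients 1,9,27,27 for degrees 0…3.
(1 + x + x^2) has coefficients 1,1,1,0,0 for degrees 0…4.
Multiplying by (3 + 3x - x^2) gives running coefficients 3,6,5,2,-1 for degrees 0…4.
Finally multiplying by (1 - x)^4, the product of all factors after the first has coefficients 3,-6,-1,6,0 for degrees 0…4.
[x^4] = 1·0 + 9·6 + 27·(-1) + 27·(-6) = -135.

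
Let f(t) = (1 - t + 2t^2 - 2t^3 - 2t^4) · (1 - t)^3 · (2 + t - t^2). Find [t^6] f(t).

(1 - t + 2t^2 - 2t^3 - 2t^4) has coefficients 1,-1,2,-2,-2 for degrees 0…4.
(1 - t)^3 has coefficients 1,-3,3,-1,0,0,0 for degrees 0…6.
Finally multiplying by (2 + t - t^2), the product of all factors after the first has coefficients 2,-5,2,4,-4,1,0 for degrees 0…6.
[t^6] = 1·0 − 1·1 + 2·(-4) − 2·4 − 2·2 = -21.

-21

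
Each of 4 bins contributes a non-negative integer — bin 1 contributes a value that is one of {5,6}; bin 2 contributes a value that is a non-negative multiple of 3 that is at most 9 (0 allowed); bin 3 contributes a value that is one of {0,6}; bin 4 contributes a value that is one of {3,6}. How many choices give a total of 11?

2

The generating function for the choices is (x^5 + x^6)·(1 + x^3 + x^6 + x^9)·(1 + x^6)·(x^3 + x^6); the count is [x^11].
(x^5 + x^6) has coefficients 0,0,0,0,0,1,1 for degrees 0…6.
(1 + x^3 + x^6 + x^9) has coefficients 1,0,0,1,0,0,1,0,0,1,0,0 for degrees 0…11.
Multiplying by (1 + x^6) gives running coefficients 1,0,0,1,0,0,2,0,0,2,0,0 for degrees 0…11.
Finally multiplying by (x^3 + x^6), the product of all factors after the first has coefficients 0,0,0,1,0,0,2,0,0,3,0,0 for degrees 0…11.
[x^11] = 1·2 + 1·0 = 2.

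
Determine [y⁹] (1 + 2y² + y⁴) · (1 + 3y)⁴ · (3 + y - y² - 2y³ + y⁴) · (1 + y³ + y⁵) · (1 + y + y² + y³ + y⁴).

4462

(1 + 2y² + y⁴) has coefficients 1,0,2,0,1 for degrees 0…4.
(1 + 3y)⁴ has coefficients 1,12,54,108,81,0,0,0,0,0 for degrees 0…9.
Multiplying by (3 + y - y² - 2y³ + y⁴) gives running coefficients 3,37,173,364,274,-123,-243,-54,81,0 for degrees 0…9.
Multiplying by (1 + y³ + y⁵) gives running coefficients 3,37,173,367,311,53,158,393,322,31 for degrees 0…9.
Finally multiplying by (1 + y + y² + y³ + y⁴), the product of all factors after the first has coefficients 3,40,213,580,891,941,1062,1282,1237,957 for degrees 0…9.
[y⁹] = 1·957 + 2·1282 + 1·941 = 4462.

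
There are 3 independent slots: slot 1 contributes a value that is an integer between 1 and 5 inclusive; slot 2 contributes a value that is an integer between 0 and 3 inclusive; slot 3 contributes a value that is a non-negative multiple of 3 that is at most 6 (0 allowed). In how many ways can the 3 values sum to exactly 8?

The generating function for the choices is (y + y² + y³ + y⁴ + y⁵)·(1 + y + y² + y³)·(1 + y³ + y⁶); the count is [y⁸].
(y + y² + y³ + y⁴ + y⁵) has coefficients 0,1,1,1,1,1 for degrees 0…5.
(1 + y + y² + y³) has coefficients 1,1,1,1,0,0,0,0,0 for degrees 0…8.
Finally multiplying by (1 + y³ + y⁶), the product of all factors after the first has coefficients 1,1,1,2,1,1,2,1,1 for degrees 0…8.
[y⁸] = 1·1 + 1·2 + 1·1 + 1·1 + 1·2 = 7.

7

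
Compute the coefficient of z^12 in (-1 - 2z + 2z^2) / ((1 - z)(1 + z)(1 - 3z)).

-863591

Partial fractions give a closed form: a_n = (1/4)·1^n + (3/8)·(-1)^n + (-13/8)·3^n.
At n = 12: a_12 = -863591.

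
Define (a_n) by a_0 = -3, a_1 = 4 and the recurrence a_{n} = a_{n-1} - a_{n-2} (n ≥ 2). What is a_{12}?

-3

The ordinary generating function has denominator 1 - x + x^2.
Iterating the recurrence: a_0,…,a_{12} = -3, 4, 7, 3, -4, -7, -3, 4, 7, 3, -4, -7, -3.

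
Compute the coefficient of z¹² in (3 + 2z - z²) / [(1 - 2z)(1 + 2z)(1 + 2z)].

The denominator gives the recurrence a_n = −2a_(n−1) + 4a_(n−2) + 8a_(n−3) for n ≥ 3; the numerator fixes a_0 = 3, a_1 = -4, a_2 = 19.
Iterating: 3, -4, 19, -30, 104, -176, 528, -928, 2560, -4608, 12032, -22016, 55296, so a_12 = 55296.

55296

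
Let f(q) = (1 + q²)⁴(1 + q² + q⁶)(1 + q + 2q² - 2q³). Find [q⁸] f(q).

(1 + q²)⁴ has coefficients 1,0,4,0,6,0,4,0,1 for degrees 0…8.
(1 + q² + q⁶) has coefficients 1,0,1,0,0,0,1,0,0 for degrees 0…8.
Finally multiplying by (1 + q + 2q² - 2q³), the product of all factors after the first has coefficients 1,1,3,-1,2,-2,1,1,2 for degrees 0…8.
[q⁸] = 1·2 + 4·1 + 6·2 + 4·3 + 1·1 = 31.

31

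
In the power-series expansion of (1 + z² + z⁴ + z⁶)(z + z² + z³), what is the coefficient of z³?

(1 + z² + z⁴ + z⁶) has coefficients 1,0,1,0 for degrees 0…3.
(z + z² + z³) has coefficients 0,1,1,1 for degrees 0…3.
[z³] = 1·1 + 1·1 = 2.

2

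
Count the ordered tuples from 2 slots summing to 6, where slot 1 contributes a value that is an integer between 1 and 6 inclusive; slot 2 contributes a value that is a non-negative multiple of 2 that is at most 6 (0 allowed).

3

The generating function for the choices is (z + z^2 + z^3 + z^4 + z^5 + z^6)·(1 + z^2 + z^4 + z^6); the count is [z^6].
(z + z^2 + z^3 + z^4 + z^5 + z^6) has coefficients 0,1,1,1,1,1,1 for degrees 0…6.
(1 + z^2 + z^4 + z^6) has coefficients 1,0,1,0,1,0,1 for degrees 0…6.
[z^6] = 1·0 + 1·1 + 1·0 + 1·1 + 1·0 + 1·1 = 3.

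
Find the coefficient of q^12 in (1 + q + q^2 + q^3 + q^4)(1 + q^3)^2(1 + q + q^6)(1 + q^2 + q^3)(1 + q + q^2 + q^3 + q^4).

77

(1 + q + q^2 + q^3 + q^4) has coefficients 1,1,1,1,1 for degrees 0…4.
(1 + q^3)^2 has coefficients 1,0,0,2,0,0,1,0,0,0,0,0,0 for degrees 0…12.
Multiplying by (1 + q + q^6) gives running coefficients 1,1,0,2,2,0,2,1,0,2,0,0,1 for degrees 0…12.
Multiplying by (1 + q^2 + q^3) gives running coefficients 1,1,1,4,3,2,6,3,2,5,1,2,3 for degrees 0…12.
Finally multiplying by (1 + q + q^2 + q^3 + q^4), the product of all factors after the first has coefficients 1,2,3,7,10,11,16,18,16,18,17,13,13 for degrees 0…12.
[q^12] = 1·13 + 1·13 + 1·17 + 1·18 + 1·16 = 77.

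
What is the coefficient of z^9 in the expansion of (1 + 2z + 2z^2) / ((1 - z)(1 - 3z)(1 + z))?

41825

Partial fractions give a closed form: a_n = (-5/4)·1^n + (17/8)·3^n + (1/8)·(-1)^n.
At n = 9: a_9 = 41825.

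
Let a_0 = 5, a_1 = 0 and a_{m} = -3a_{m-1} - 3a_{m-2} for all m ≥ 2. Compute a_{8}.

The ordinary generating function has denominator 1 + 3q + 3q^2.
Iterating the recurrence: a_0,…,a_{8} = 5, 0, -15, 45, -90, 135, -135, 0, 405.

405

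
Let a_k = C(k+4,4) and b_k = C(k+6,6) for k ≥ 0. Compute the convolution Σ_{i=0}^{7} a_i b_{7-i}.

31824

Write out a_i and b_{7-i} for i = 0,…,7 and sum the products.
Σ = 1·1716 + 5·924 + 15·462 + 35·210 + 70·84 + 126·28 + 210·7 + 330·1 = 31824.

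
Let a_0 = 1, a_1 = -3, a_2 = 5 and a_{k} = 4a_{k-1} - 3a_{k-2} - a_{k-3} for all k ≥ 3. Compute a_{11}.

166094

The ordinary generating function has denominator 1 - 4y + 3y^2 + y^3.
Iterating the recurrence: a_0,…,a_{11} = 1, -3, 5, 28, 100, 311, 916, 2631, 7465, 21051, 59178, 166094.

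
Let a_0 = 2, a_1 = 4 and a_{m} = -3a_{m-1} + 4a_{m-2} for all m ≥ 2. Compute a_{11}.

1677724

The ordinary generating function has denominator 1 + 3y - 4y^2.
Iterating the recurrence: a_0,…,a_{11} = 2, 4, -4, 28, -100, 412, -1636, 6556, -26212, 104860, -419428, 1677724.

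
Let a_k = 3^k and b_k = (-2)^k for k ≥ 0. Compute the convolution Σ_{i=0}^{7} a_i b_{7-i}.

Write out a_i and b_{7-i} for i = 0,…,7 and sum the products.
Σ = 1·(-128) + 3·64 + 9·(-32) + 27·16 + 81·(-8) + 243·4 + 729·(-2) + 2187·1 = 1261.

1261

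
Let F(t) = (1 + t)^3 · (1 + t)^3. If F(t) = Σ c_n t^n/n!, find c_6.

The EGF product rule gives c_6 = Σ_{k_1+k_2=6} C(6; k_1,k_2) · ∏ g_i(k_i), where (1+t)^3 gives the falling factorial (3)_k; (1+t)^3 gives the falling factorial (3)_k.
g_1(k) for k = 0…6: 1, 3, 6, 6, 0, 0, 0.
g_2(k) for k = 0…6: 1, 3, 6, 6, 0, 0, 0.
c_6 = Σ_k C(6,k)·g_1(k)·g_2(6−k) = 20·6·6 = 720.

720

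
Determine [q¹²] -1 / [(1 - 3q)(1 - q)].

-797161

Partial fractions give a closed form: a_n = (-3/2)·3^n + (1/2)·1^n.
At n = 12: a_12 = -797161.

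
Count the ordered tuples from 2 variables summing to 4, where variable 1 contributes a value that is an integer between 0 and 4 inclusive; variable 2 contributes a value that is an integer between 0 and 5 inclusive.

The generating function for the choices is (1 + y + y² + y³ + y⁴)·(1 + y + y² + y³ + y⁴ + y⁵); the count is [y⁴].
(1 + y + y² + y³ + y⁴) has coefficients 1,1,1,1,1 for degrees 0…4.
(1 + y + y² + y³ + y⁴ + y⁵) has coefficients 1,1,1,1,1 for degrees 0…4.
[y⁴] = 1·1 + 1·1 + 1·1 + 1·1 + 1·1 = 5.

5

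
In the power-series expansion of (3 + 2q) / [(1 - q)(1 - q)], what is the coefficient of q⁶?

33

The denominator gives the recurrence a_n = 2a_(n−1) − a_(n−2) for n ≥ 3; the numerator fixes a_0 = 3, a_1 = 8, a_2 = 13.
Iterating: 3, 8, 13, 18, 23, 28, 33, so a_6 = 33.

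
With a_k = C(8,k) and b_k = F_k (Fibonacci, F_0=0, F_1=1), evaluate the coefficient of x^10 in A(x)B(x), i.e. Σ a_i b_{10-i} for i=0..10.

2584

The convolution is the x^10 coefficient of A(x)B(x).
Σ = 1·55 + 8·34 + 28·21 + 56·13 + 70·8 + 56·5 + 28·3 + 8·2 + 1·1 + 0·1 + 0·0 = 2584.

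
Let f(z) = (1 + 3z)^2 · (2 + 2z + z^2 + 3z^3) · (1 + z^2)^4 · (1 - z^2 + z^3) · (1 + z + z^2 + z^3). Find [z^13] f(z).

(1 + 3z)^2 has coefficients 1,6,9 for degrees 0…2.
(2 + 2z + z^2 + 3z^3) has coefficients 2,2,1,3,0,0,0,0,0,0,0,0,0,0 for degrees 0…13.
Multiplying by (1 + z^2)^4 gives running coefficients 2,2,9,11,16,24,14,26,6,14,1,3,0,0 for degrees 0…13.
Multiplying by (1 - z^2 + z^3) gives running coefficients 2,2,7,11,9,22,9,18,16,2,21,-5,13,-2 for degrees 0…13.
Finally multiplying by (1 + z + z^2 + z^3), the product of all factors after the first has coefficients 2,4,11,22,29,49,51,58,65,45,57,34,31,27 for degrees 0…13.
[z^13] = 1·27 + 6·31 + 9·34 = 519.

519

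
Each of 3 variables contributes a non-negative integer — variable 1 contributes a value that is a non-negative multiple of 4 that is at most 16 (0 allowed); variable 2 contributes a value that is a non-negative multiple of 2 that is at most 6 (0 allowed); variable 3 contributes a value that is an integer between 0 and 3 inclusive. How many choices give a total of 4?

3

The generating function for the choices is (1 + t⁴ + t⁸ + t¹² + t¹⁶)·(1 + t² + t⁴ + t⁶)·(1 + t + t² + t³); the count is [t⁴].
(1 + t⁴ + t⁸ + t¹² + t¹⁶) has coefficients 1,0,0,0,1 for degrees 0…4.
(1 + t² + t⁴ + t⁶) has coefficients 1,0,1,0,1 for degrees 0…4.
Finally multiplying by (1 + t + t² + t³), the product of all factors after the first has coefficients 1,1,2,2,2 for degrees 0…4.
[t⁴] = 1·2 + 1·1 = 3.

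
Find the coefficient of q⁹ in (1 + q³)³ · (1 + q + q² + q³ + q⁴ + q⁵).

4

(1 + q³)³ has coefficients 1,0,0,3,0,0,3,0,0,1 for degrees 0…9.
(1 + q + q² + q³ + q⁴ + q⁵) has coefficients 1,1,1,1,1,1,0,0,0,0 for degrees 0…9.
[q⁹] = 1·0 + 3·0 + 3·1 + 1·1 = 4.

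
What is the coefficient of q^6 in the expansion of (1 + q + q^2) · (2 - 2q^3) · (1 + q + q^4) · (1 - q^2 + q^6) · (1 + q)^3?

(1 + q + q^2) has coefficients 1,1,1 for degrees 0…2.
(2 - 2q^3) has coefficients 2,0,0,-2,0,0,0 for degrees 0…6.
Multiplying by (1 + q + q^4) gives running coefficients 2,2,0,-2,0,0,0 for degrees 0…6.
Multiplying by (1 - q^2 + q^6) gives running coefficients 2,2,-2,-4,0,2,2 for degrees 0…6.
Finally multiplying by (1 + q)^3, the product of all factors after the first has coefficients 2,8,10,-2,-16,-12,4 for degrees 0…6.
[q^6] = 1·4 + 1·(-12) + 1·(-16) = -24.

-24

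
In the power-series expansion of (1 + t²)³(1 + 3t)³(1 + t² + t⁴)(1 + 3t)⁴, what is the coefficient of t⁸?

41584

(1 + t²)³ has coefficients 1,0,3,0,3,0,1 for degrees 0…6.
(1 + 3t)³ has coefficients 1,9,27,27,0,0,0,0,0 for degrees 0…8.
Multiplying by (1 + t² + t⁴) gives running coefficients 1,9,28,36,28,36,27,27,0 for degrees 0…8.
Finally multiplying by (1 + 3t)⁴, the product of all factors after the first has coefficients 1,21,190,966,3025,6069,8127,8235,7938 for degrees 0…8.
[t⁸] = 1·7938 + 3·8127 + 3·3025 + 1·190 = 41584.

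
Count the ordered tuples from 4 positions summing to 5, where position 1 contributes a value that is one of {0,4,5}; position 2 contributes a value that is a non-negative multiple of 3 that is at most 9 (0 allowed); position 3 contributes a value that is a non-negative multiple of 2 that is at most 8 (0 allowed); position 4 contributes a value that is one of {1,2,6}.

The generating function for the choices is (1 + q⁴ + q⁵)·(1 + q³ + q⁶ + q⁹)·(1 + q² + q⁴ + q⁶ + q⁸)·(q + q² + q⁶); the count is [q⁵].
(1 + q⁴ + q⁵) has coefficients 1,0,0,0,1,1 for degrees 0…5.
(1 + q³ + q⁶ + q⁹) has coefficients 1,0,0,1,0,0 for degrees 0…5.
Multiplying by (1 + q² + q⁴ + q⁶ + q⁸) gives running coefficients 1,0,1,1,1,1 for degrees 0…5.
Finally multiplying by (q + q² + q⁶), the product of all factors after the first has coefficients 0,1,1,1,2,2 for degrees 0…5.
[q⁵] = 1·2 + 1·1 + 1·0 = 3.

3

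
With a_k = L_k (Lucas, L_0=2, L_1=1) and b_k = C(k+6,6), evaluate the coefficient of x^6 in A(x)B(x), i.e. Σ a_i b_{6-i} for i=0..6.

This is [x^6] in the product of the two ordinary generating functions.
Σ = 2·924 + 1·462 + 3·210 + 4·84 + 7·28 + 11·7 + 18·1 = 3567.

3567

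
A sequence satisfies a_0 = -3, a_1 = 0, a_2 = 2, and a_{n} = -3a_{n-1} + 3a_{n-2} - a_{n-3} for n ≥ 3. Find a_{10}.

47322

The ordinary generating function has denominator 1 + 3z - 3z^2 + z^3.
Iterating the recurrence: a_0,…,a_{10} = -3, 0, 2, -3, 15, -56, 216, -831, 3197, -12300, 47322.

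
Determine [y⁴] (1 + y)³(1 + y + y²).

4

(1 + y)³ has coefficients 1,3,3,1 for degrees 0…3.
(1 + y + y²) has coefficients 1,1,1,0,0 for degrees 0…4.
[y⁴] = 1·0 + 3·0 + 3·1 + 1·1 = 4.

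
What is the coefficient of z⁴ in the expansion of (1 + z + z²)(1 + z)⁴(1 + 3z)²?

194

(1 + z + z²) has coefficients 1,1,1 for degrees 0…2.
(1 + z)⁴ has coefficients 1,4,6,4,1 for degrees 0…4.
Finally multiplying by (1 + 3z)², the product of all factors after the first has coefficients 1,10,39,76,79 for degrees 0…4.
[z⁴] = 1·79 + 1·76 + 1·39 = 194.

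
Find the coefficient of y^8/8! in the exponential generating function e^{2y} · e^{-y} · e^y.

The EGF product rule gives c_8 = Σ_{k_1+k_2+k_3=8} C(8; k_1,k_2,k_3) · ∏ g_i(k_i), where e^{2y} gives (2)^k; e^{-y} gives (-1)^k; e^y gives (1)^k.
g_1(k) for k = 0…8: 1, 2, 4, 8, 16, 32, 64, 128, 256.
g_2(k) for k = 0…8: 1, -1, 1, -1, 1, -1, 1, -1, 1.
g_3(k) for k = 0…8: 1, 1, 1, 1, 1, 1, 1, 1, 1.
First combine the last two factors: h(k) = Σ_j C(k,j)·g_2(j)·g_3(k−j) for k = 0…8: 1, 0, 0, 0, 0, 0, 0, 0, 0.
c_8 = Σ_k C(8,k)·g_1(k)·h(8−k) = 1·256·1 = 256.

256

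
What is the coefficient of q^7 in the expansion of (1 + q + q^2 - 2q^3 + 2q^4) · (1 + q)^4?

(1 + q + q^2 - 2q^3 + 2q^4) has coefficients 1,1,1,-2,2 for degrees 0…4.
(1 + q)^4 has coefficients 1,4,6,4,1,0,0,0 for degrees 0…7.
[q^7] = 1·0 + 1·0 + 1·0 − 2·1 + 2·4 = 6.

6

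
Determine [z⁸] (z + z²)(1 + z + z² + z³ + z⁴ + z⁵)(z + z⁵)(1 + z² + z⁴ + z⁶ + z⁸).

9

(z + z²) has coefficients 0,1,1 for degrees 0…2.
(1 + z + z² + z³ + z⁴ + z⁵) has coefficients 1,1,1,1,1,1,0,0,0 for degrees 0…8.
Multiplying by (z + z⁵) gives running coefficients 0,1,1,1,1,2,2,1,1 for degrees 0…8.
Finally multiplying by (1 + z² + z⁴ + z⁶ + z⁸), the product of all factors after the first has coefficients 0,1,1,2,2,4,4,5,5 for degrees 0…8.
[z⁸] = 1·5 + 1·4 = 9.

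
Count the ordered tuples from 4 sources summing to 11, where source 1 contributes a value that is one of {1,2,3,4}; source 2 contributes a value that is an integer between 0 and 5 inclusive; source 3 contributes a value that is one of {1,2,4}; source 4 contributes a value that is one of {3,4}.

The generating function for the choices is (z + z^2 + z^3 + z^4)·(1 + z + z^2 + z^3 + z^4 + z^5)·(z + z^2 + z^4)·(z^3 + z^4); the count is [z^11].
(z + z^2 + z^3 + z^4) has coefficients 0,1,1,1,1 for degrees 0…4.
(1 + z + z^2 + z^3 + z^4 + z^5) has coefficients 1,1,1,1,1,1,0,0,0,0,0,0 for degrees 0…11.
Multiplying by (z + z^2 + z^4) gives running coefficients 0,1,2,2,3,3,3,2,1,1,0,0 for degrees 0…11.
Finally multiplying by (z^3 + z^4), the product of all factors after the first has coefficients 0,0,0,0,1,3,4,5,6,6,5,3 for degrees 0…11.
[z^11] = 1·5 + 1·6 + 1·6 + 1·5 = 22.

22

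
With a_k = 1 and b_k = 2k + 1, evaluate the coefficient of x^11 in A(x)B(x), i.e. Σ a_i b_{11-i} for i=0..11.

The convolution is the x^11 coefficient of A(x)B(x).
Σ = 1·23 + 1·21 + 1·19 + 1·17 + 1·15 + 1·13 + 1·11 + 1·9 + 1·7 + 1·5 + 1·3 + 1·1 = 144.

144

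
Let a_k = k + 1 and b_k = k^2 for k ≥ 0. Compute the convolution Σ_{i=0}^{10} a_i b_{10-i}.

1210

Write out a_i and b_{10-i} for i = 0,…,10 and sum the products.
Σ = 1·100 + 2·81 + 3·64 + 4·49 + 5·36 + 6·25 + 7·16 + 8·9 + 9·4 + 10·1 + 11·0 = 1210.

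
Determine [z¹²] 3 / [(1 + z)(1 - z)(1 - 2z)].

The denominator gives the recurrence a_n = 2a_(n−1) + a_(n−2) − 2a_(n−3) for n ≥ 3; the numerator fixes a_0 = 3, a_1 = 6, a_2 = 15.
Iterating: 3, 6, 15, 30, 63, 126, 255, 510, 1023, 2046, 4095, 8190, 16383, so a_12 = 16383.

16383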